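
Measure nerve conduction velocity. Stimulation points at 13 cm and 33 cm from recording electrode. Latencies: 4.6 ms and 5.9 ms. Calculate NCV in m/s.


Distance = (33 - 13) / 100 = 0.2 m
dt = (5.9 - 4.6) / 1000 = 0.0013 s
NCV = dist / dt = 153.8 m/s


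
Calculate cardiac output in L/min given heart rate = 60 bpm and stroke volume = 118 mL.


CO = HR * SV
CO = 60 * 118 / 1000
CO = 7.08 L/min


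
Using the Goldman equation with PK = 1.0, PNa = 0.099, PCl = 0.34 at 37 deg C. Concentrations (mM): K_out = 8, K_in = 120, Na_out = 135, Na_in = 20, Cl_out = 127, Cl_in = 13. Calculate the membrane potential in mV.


Vm = (RT/F)*ln((PK*Ko + PNa*Nao + PCl*Cli)/(PK*Ki + PNa*Nai + PCl*Clo))
Numer = 25.785, Denom = 165.16
Vm = -49.63 mV


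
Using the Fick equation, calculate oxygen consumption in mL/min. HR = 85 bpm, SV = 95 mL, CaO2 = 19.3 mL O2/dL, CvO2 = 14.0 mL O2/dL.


CO = HR*SV = 85*95/1000 = 8.075 L/min
a-v O2 diff = 19.3 - 14.0 = 5.3 mL/dL
VO2 = CO * (CaO2-CvO2) * 10 dL/L
VO2 = 8.075 * 5.3 * 10
VO2 = 428 mL/min


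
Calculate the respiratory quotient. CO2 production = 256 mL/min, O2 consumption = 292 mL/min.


RQ = VCO2 / VO2
RQ = 256 / 292
RQ = 0.8767


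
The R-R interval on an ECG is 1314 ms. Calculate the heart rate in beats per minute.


HR = 60 / RR_interval(s)
RR = 1314 ms = 1.314 s
HR = 60 / 1.314 = 45.66 bpm


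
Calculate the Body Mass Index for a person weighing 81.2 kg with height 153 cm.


BMI = weight / height^2
height = 153 cm = 1.53 m
BMI = 81.2 / 1.53^2
BMI = 34.69 kg/m^2


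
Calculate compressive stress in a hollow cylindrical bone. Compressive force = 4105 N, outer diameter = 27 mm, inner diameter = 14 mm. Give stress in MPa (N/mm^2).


A = pi*(r_o^2 - r_i^2)
r_o = 13.5 mm, r_i = 7 mm
A = 418.617 mm^2
sigma = F/A = 4105 / 418.617
sigma = 9.806 MPa


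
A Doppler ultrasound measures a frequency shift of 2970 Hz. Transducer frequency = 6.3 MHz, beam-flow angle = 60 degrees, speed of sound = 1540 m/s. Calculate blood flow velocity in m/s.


v = fd * c / (2 * f0 * cos(theta))
v = 2970 * 1540 / (2 * 6.3000e+06 * cos(60))
v = 0.726 m/s


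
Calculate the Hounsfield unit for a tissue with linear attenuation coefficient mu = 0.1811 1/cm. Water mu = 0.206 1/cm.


HU = ((mu_tissue - mu_water) / mu_water) * 1000
HU = ((0.1811 - 0.206) / 0.206) * 1000
HU = -120.9


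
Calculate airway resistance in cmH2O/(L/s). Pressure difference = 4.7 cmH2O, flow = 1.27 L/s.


R = dP / flow
R = 4.7 / 1.27
R = 3.701 cmH2O/(L/s)


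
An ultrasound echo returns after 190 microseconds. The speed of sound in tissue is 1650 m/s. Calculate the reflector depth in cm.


depth = c * t / 2
t = 190 us = 1.9000e-04 s
depth = 1650 * 1.9000e-04 / 2
depth = 0.15675 m = 15.675 cm


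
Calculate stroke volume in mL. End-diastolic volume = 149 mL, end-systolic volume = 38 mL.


SV = EDV - ESV
SV = 149 - 38
SV = 111 mL


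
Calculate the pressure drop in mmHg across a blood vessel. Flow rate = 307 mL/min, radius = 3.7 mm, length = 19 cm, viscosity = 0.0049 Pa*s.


dP = 8*mu*L*Q / (pi*r^4)
Q = 307 mL/min = 5.11667e-06 m^3/s
dP = 64.7247 Pa = 64.7247 / 133.322 mmHg = 0.4855 mmHg


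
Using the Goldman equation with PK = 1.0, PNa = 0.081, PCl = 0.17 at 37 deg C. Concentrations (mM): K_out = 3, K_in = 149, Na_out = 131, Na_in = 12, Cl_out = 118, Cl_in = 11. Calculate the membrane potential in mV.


Vm = (RT/F)*ln((PK*Ko + PNa*Nao + PCl*Cli)/(PK*Ki + PNa*Nai + PCl*Clo))
Numer = 15.481, Denom = 170.032
Vm = -64.04 mV


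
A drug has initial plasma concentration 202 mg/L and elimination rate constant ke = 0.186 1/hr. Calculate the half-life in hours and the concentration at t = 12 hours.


t_half = ln(2) / ke = 0.693147 / 0.186 = 3.727 hr
C(t) = C0 * exp(-ke*t) = 202 * exp(-0.186*12)
C(12) = 21.68 mg/L


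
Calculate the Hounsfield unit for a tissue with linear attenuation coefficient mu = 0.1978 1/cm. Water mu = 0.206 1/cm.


HU = ((mu_tissue - mu_water) / mu_water) * 1000
HU = ((0.1978 - 0.206) / 0.206) * 1000
HU = -39.81


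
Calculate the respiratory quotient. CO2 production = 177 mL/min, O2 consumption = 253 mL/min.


RQ = VCO2 / VO2
RQ = 177 / 253
RQ = 0.6996


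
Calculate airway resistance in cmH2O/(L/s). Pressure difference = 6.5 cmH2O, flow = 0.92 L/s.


R = dP / flow
R = 6.5 / 0.92
R = 7.065 cmH2O/(L/s)


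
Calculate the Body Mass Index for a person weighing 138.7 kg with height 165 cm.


BMI = weight / height^2
height = 165 cm = 1.65 m
BMI = 138.7 / 1.65^2
BMI = 50.95 kg/m^2


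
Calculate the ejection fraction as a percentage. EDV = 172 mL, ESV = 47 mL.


SV = EDV - ESV = 172 - 47 = 125 mL
EF = SV/EDV * 100 = 125/172 * 100
EF = 72.67%


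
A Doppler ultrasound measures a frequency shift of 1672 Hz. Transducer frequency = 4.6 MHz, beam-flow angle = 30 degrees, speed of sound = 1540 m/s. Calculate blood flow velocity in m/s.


v = fd * c / (2 * f0 * cos(theta))
v = 1672 * 1540 / (2 * 4.6000e+06 * cos(30))
v = 0.3232 m/s


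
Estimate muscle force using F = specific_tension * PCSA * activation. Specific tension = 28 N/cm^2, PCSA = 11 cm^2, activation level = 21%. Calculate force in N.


F = sigma * PCSA * activation
F = 28 * 11 * 0.21
F = 64.68 N


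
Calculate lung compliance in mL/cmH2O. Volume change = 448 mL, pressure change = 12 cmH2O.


C = dV / dP
C = 448 / 12
C = 37.33 mL/cmH2O


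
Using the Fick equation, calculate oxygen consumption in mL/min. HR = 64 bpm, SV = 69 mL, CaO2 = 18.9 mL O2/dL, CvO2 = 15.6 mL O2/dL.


CO = HR*SV = 64*69/1000 = 4.416 L/min
a-v O2 diff = 18.9 - 15.6 = 3.3 mL/dL
VO2 = CO * (CaO2-CvO2) * 10 dL/L
VO2 = 4.416 * 3.3 * 10
VO2 = 145.7 mL/min


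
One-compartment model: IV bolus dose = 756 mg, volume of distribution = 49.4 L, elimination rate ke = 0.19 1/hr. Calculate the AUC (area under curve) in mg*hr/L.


C0 = Dose/Vd = 756/49.4 = 15.3036 mg/L
AUC = C0/ke = 15.3036/0.19
AUC = 80.55 mg*hr/L


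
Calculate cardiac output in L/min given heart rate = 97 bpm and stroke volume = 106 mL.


CO = HR * SV
CO = 97 * 106 / 1000
CO = 10.28 L/min


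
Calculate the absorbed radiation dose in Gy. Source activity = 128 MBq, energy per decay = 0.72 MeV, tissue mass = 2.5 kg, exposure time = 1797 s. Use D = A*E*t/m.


A = 128 MBq = 1.2800e+08 Bq
E = 0.72 MeV = 1.15344e-13 J
D = A*E*t/m = 1.2800e+08*1.15344e-13*1797/2.5
D = 0.01061 Gy


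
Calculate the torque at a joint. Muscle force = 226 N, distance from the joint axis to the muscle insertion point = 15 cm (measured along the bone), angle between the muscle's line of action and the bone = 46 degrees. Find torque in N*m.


Torque = F * d * sin(theta)   (moment arm = d*sin(theta))
d = 15 cm = 0.15 m
Torque = 226 * 0.15 * sin(46)
Torque = 24.39 N*m


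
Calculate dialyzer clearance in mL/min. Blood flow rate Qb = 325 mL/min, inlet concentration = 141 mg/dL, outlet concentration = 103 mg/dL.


K = Qb * (Cb_in - Cb_out) / Cb_in
K = 325 * (141 - 103) / 141
K = 87.59 mL/min


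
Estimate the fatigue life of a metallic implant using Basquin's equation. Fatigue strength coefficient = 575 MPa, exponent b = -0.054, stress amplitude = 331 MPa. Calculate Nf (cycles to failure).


sigma_a = sigma_f' * (2Nf)^b
2Nf = (sigma_a/sigma_f')^(1/b)
2Nf = (331/575)^(1/-0.054)
2Nf = 27636.225
Nf = 1.382e+04


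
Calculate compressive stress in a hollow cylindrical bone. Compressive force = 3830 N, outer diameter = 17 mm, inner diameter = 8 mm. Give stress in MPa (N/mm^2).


A = pi*(r_o^2 - r_i^2)
r_o = 8.5 mm, r_i = 4 mm
A = 176.715 mm^2
sigma = F/A = 3830 / 176.715
sigma = 21.67 MPa


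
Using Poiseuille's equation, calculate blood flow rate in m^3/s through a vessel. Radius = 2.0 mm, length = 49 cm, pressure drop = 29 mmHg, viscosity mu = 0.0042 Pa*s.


Q = pi*r^4*dP / (8*mu*L)
r = 0.002 m, L = 0.49 m
dP = 29 mmHg = 3866.338 Pa
Q = 1.1804e-05 m^3/s


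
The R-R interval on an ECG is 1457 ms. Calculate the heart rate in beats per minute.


HR = 60 / RR_interval(s)
RR = 1457 ms = 1.457 s
HR = 60 / 1.457 = 41.18 bpm


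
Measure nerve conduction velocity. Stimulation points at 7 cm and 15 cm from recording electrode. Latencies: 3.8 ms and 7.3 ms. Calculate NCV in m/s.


Distance = (15 - 7) / 100 = 0.08 m
dt = (7.3 - 3.8) / 1000 = 0.0035 s
NCV = dist / dt = 22.86 m/s


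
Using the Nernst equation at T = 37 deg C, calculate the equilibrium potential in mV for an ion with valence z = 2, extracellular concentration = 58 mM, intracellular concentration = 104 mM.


E = (RT/(zF)) * ln(C_out/C_in)
T = 37 + 273.15 = 310.15 K
E = (8.314 * 310.15 / (2 * 96485)) * ln(58/104)
E = -7.803 mV


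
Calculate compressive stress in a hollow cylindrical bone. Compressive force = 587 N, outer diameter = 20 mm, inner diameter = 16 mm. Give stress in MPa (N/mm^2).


A = pi*(r_o^2 - r_i^2)
r_o = 10 mm, r_i = 8 mm
A = 113.097 mm^2
sigma = F/A = 587 / 113.097
sigma = 5.19 MPa


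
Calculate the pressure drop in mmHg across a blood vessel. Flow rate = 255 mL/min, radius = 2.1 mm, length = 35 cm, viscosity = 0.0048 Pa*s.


dP = 8*mu*L*Q / (pi*r^4)
Q = 255 mL/min = 4.25e-06 m^3/s
dP = 934.891 Pa = 934.891 / 133.322 mmHg = 7.012 mmHg


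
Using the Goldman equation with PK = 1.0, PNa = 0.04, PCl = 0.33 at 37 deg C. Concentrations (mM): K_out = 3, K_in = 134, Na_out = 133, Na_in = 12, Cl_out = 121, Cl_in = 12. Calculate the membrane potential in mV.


Vm = (RT/F)*ln((PK*Ko + PNa*Nao + PCl*Cli)/(PK*Ki + PNa*Nai + PCl*Clo))
Numer = 12.28, Denom = 174.41
Vm = -70.91 mV


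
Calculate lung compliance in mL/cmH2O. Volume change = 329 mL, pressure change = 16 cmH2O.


C = dV / dP
C = 329 / 16
C = 20.56 mL/cmH2O


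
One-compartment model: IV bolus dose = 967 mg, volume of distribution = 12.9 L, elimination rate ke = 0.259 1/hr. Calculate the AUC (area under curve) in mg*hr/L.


C0 = Dose/Vd = 967/12.9 = 74.9612 mg/L
AUC = C0/ke = 74.9612/0.259
AUC = 289.4 mg*hr/L


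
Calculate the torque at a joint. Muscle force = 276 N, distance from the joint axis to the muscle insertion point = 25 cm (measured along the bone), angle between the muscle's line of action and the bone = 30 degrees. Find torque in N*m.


Torque = F * d * sin(theta)   (moment arm = d*sin(theta))
d = 25 cm = 0.25 m
Torque = 276 * 0.25 * sin(30)
Torque = 34.5 N*m


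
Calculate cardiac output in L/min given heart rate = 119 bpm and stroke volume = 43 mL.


CO = HR * SV
CO = 119 * 43 / 1000
CO = 5.117 L/min


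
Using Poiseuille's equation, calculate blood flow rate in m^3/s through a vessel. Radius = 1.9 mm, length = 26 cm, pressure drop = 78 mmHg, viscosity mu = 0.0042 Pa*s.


Q = pi*r^4*dP / (8*mu*L)
r = 0.0019 m, L = 0.26 m
dP = 78 mmHg = 10399.116 Pa
Q = 4.8736e-05 m^3/s


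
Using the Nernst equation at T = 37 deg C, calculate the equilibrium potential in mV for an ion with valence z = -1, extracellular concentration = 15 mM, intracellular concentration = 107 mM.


E = (RT/(zF)) * ln(C_out/C_in)
T = 37 + 273.15 = 310.15 K
E = (8.314 * 310.15 / (-1 * 96485)) * ln(15/107)
E = 52.51 mV


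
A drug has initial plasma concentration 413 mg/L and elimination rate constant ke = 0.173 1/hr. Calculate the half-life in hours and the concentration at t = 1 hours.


t_half = ln(2) / ke = 0.693147 / 0.173 = 4.007 hr
C(t) = C0 * exp(-ke*t) = 413 * exp(-0.173*1)
C(1) = 347.4 mg/L


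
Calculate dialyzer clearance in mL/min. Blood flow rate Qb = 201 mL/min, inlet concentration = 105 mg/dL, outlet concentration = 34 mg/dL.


K = Qb * (Cb_in - Cb_out) / Cb_in
K = 201 * (105 - 34) / 105
K = 135.9 mL/min


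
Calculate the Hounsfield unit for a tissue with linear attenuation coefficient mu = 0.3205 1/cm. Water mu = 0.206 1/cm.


HU = ((mu_tissue - mu_water) / mu_water) * 1000
HU = ((0.3205 - 0.206) / 0.206) * 1000
HU = 555.8


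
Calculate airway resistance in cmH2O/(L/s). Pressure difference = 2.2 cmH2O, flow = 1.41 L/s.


R = dP / flow
R = 2.2 / 1.41
R = 1.56 cmH2O/(L/s)


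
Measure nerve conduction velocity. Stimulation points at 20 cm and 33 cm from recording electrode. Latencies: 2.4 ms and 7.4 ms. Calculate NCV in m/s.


Distance = (33 - 20) / 100 = 0.13 m
dt = (7.4 - 2.4) / 1000 = 0.005 s
NCV = dist / dt = 26 m/s


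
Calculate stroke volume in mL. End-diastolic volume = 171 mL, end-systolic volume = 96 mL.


SV = EDV - ESV
SV = 171 - 96
SV = 75 mL


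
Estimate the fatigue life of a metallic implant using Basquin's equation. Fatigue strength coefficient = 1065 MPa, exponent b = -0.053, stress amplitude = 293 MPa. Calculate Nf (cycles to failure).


sigma_a = sigma_f' * (2Nf)^b
2Nf = (sigma_a/sigma_f')^(1/b)
2Nf = (293/1065)^(1/-0.053)
2Nf = 3.7595151e+10
Nf = 1.8798e+10


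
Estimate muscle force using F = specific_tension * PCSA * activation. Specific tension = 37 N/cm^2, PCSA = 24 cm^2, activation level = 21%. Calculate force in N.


F = sigma * PCSA * activation
F = 37 * 24 * 0.21
F = 186.5 N


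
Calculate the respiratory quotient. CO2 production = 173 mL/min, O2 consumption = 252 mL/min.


RQ = VCO2 / VO2
RQ = 173 / 252
RQ = 0.6865


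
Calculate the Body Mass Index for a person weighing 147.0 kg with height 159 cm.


BMI = weight / height^2
height = 159 cm = 1.59 m
BMI = 147.0 / 1.59^2
BMI = 58.15 kg/m^2


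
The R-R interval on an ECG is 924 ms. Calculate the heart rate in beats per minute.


HR = 60 / RR_interval(s)
RR = 924 ms = 0.924 s
HR = 60 / 0.924 = 64.94 bpm


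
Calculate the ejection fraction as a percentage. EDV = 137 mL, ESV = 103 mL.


SV = EDV - ESV = 137 - 103 = 34 mL
EF = SV/EDV * 100 = 34/137 * 100
EF = 24.82%


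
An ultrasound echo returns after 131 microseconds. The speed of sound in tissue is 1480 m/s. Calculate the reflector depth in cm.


depth = c * t / 2
t = 131 us = 1.3100e-04 s
depth = 1480 * 1.3100e-04 / 2
depth = 0.09694 m = 9.694 cm


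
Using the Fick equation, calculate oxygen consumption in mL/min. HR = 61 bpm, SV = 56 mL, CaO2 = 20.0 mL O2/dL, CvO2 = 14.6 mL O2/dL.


CO = HR*SV = 61*56/1000 = 3.416 L/min
a-v O2 diff = 20.0 - 14.6 = 5.4 mL/dL
VO2 = CO * (CaO2-CvO2) * 10 dL/L
VO2 = 3.416 * 5.4 * 10
VO2 = 184.5 mL/min


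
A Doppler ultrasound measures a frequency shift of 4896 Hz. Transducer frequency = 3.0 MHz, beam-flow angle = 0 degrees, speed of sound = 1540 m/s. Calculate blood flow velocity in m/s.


v = fd * c / (2 * f0 * cos(theta))
v = 4896 * 1540 / (2 * 3.0000e+06 * cos(0))
v = 1.257 m/s


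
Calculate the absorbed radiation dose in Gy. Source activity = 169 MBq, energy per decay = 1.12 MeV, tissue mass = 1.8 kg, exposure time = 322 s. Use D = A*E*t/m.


A = 169 MBq = 1.6900e+08 Bq
E = 1.12 MeV = 1.79424e-13 J
D = A*E*t/m = 1.6900e+08*1.79424e-13*322/1.8
D = 0.005424 Gy


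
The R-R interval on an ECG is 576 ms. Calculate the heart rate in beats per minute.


HR = 60 / RR_interval(s)
RR = 576 ms = 0.576 s
HR = 60 / 0.576 = 104.2 bpm


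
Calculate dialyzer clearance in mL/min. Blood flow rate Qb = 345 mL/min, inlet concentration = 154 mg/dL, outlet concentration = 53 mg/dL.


K = Qb * (Cb_in - Cb_out) / Cb_in
K = 345 * (154 - 53) / 154
K = 226.3 mL/min


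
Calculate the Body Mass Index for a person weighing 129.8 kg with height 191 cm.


BMI = weight / height^2
height = 191 cm = 1.91 m
BMI = 129.8 / 1.91^2
BMI = 35.58 kg/m^2


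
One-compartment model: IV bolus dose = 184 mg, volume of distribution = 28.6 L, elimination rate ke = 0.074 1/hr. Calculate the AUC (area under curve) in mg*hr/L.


C0 = Dose/Vd = 184/28.6 = 6.43357 mg/L
AUC = C0/ke = 6.43357/0.074
AUC = 86.94 mg*hr/L


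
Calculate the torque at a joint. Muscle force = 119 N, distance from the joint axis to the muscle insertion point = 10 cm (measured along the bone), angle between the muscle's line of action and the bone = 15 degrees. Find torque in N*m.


Torque = F * d * sin(theta)   (moment arm = d*sin(theta))
d = 10 cm = 0.1 m
Torque = 119 * 0.1 * sin(15)
Torque = 3.08 N*m


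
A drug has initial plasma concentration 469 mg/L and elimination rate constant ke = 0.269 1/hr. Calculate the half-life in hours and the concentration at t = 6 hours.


t_half = ln(2) / ke = 0.693147 / 0.269 = 2.577 hr
C(t) = C0 * exp(-ke*t) = 469 * exp(-0.269*6)
C(6) = 93.37 mg/L


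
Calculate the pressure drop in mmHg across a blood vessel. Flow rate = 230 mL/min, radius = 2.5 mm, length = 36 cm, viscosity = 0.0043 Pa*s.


dP = 8*mu*L*Q / (pi*r^4)
Q = 230 mL/min = 3.83333e-06 m^3/s
dP = 386.836 Pa = 386.836 / 133.322 mmHg = 2.902 mmHg


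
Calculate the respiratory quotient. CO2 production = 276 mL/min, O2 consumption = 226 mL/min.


RQ = VCO2 / VO2
RQ = 276 / 226
RQ = 1.221


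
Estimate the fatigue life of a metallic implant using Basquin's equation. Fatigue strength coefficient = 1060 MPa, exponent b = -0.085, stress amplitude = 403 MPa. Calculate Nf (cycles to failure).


sigma_a = sigma_f' * (2Nf)^b
2Nf = (sigma_a/sigma_f')^(1/b)
2Nf = (403/1060)^(1/-0.085)
2Nf = 87334.554
Nf = 4.367e+04


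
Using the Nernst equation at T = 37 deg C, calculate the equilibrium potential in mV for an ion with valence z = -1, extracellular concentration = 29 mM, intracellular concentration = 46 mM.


E = (RT/(zF)) * ln(C_out/C_in)
T = 37 + 273.15 = 310.15 K
E = (8.314 * 310.15 / (-1 * 96485)) * ln(29/46)
E = 12.33 mV


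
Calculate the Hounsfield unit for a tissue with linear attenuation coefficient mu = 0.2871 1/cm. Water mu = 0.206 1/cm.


HU = ((mu_tissue - mu_water) / mu_water) * 1000
HU = ((0.2871 - 0.206) / 0.206) * 1000
HU = 393.7


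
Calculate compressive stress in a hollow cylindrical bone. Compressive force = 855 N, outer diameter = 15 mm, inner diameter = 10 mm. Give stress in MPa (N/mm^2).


A = pi*(r_o^2 - r_i^2)
r_o = 7.5 mm, r_i = 5 mm
A = 98.1748 mm^2
sigma = F/A = 855 / 98.1748
sigma = 8.709 MPa


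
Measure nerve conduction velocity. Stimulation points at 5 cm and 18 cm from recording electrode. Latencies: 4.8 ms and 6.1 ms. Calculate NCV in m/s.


Distance = (18 - 5) / 100 = 0.13 m
dt = (6.1 - 4.8) / 1000 = 0.0013 s
NCV = dist / dt = 100 m/s


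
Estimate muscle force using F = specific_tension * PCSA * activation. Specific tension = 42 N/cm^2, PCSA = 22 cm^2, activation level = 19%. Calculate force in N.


F = sigma * PCSA * activation
F = 42 * 22 * 0.19
F = 175.6 N


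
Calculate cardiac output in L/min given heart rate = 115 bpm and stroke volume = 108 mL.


CO = HR * SV
CO = 115 * 108 / 1000
CO = 12.42 L/min


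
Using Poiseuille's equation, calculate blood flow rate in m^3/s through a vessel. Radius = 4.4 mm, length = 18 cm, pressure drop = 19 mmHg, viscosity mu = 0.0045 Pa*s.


Q = pi*r^4*dP / (8*mu*L)
r = 0.0044 m, L = 0.18 m
dP = 19 mmHg = 2533.118 Pa
Q = 4.6030e-04 m^3/s


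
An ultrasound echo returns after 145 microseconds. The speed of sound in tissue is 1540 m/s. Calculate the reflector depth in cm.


depth = c * t / 2
t = 145 us = 1.4500e-04 s
depth = 1540 * 1.4500e-04 / 2
depth = 0.11165 m = 11.165 cm


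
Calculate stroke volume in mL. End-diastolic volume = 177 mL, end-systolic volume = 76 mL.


SV = EDV - ESV
SV = 177 - 76
SV = 101 mL


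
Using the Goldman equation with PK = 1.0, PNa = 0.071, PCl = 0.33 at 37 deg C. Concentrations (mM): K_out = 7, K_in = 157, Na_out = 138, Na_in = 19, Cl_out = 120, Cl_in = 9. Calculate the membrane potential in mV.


Vm = (RT/F)*ln((PK*Ko + PNa*Nao + PCl*Cli)/(PK*Ki + PNa*Nai + PCl*Clo))
Numer = 19.768, Denom = 197.949
Vm = -61.57 mV


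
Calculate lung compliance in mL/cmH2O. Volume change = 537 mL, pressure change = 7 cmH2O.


C = dV / dP
C = 537 / 7
C = 76.71 mL/cmH2O


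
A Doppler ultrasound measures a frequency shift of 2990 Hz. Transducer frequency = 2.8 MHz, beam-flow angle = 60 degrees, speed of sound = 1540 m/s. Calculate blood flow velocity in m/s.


v = fd * c / (2 * f0 * cos(theta))
v = 2990 * 1540 / (2 * 2.8000e+06 * cos(60))
v = 1.644 m/s


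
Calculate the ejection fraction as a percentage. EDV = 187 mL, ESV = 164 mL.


SV = EDV - ESV = 187 - 164 = 23 mL
EF = SV/EDV * 100 = 23/187 * 100
EF = 12.3%


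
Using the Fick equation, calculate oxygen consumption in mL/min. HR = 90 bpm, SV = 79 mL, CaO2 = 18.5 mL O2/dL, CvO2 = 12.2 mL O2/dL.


CO = HR*SV = 90*79/1000 = 7.11 L/min
a-v O2 diff = 18.5 - 12.2 = 6.3 mL/dL
VO2 = CO * (CaO2-CvO2) * 10 dL/L
VO2 = 7.11 * 6.3 * 10
VO2 = 447.9 mL/min


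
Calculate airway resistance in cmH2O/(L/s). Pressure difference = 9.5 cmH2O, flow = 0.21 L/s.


R = dP / flow
R = 9.5 / 0.21
R = 45.24 cmH2O/(L/s)


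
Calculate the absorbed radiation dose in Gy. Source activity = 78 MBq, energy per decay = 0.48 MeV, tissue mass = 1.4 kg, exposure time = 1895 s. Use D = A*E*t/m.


A = 78 MBq = 7.8000e+07 Bq
E = 0.48 MeV = 7.6896e-14 J
D = A*E*t/m = 7.8000e+07*7.6896e-14*1895/1.4
D = 0.008119 Gy


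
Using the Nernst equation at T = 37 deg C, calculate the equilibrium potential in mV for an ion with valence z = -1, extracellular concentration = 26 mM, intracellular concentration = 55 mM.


E = (RT/(zF)) * ln(C_out/C_in)
T = 37 + 273.15 = 310.15 K
E = (8.314 * 310.15 / (-1 * 96485)) * ln(26/55)
E = 20.02 mV


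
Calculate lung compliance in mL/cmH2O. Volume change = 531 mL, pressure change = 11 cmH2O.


C = dV / dP
C = 531 / 11
C = 48.27 mL/cmH2O


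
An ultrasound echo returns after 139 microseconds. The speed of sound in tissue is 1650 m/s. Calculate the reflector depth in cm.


depth = c * t / 2
t = 139 us = 1.3900e-04 s
depth = 1650 * 1.3900e-04 / 2
depth = 0.114675 m = 11.4675 cm


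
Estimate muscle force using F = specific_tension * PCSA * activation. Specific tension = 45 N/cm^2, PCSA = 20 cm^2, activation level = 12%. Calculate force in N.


F = sigma * PCSA * activation
F = 45 * 20 * 0.12
F = 108 N


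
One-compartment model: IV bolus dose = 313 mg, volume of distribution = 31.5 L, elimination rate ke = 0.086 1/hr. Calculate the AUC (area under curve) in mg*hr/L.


C0 = Dose/Vd = 313/31.5 = 9.93651 mg/L
AUC = C0/ke = 9.93651/0.086
AUC = 115.5 mg*hr/L


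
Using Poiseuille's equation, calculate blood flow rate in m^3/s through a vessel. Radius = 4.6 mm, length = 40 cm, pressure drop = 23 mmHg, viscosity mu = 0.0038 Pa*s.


Q = pi*r^4*dP / (8*mu*L)
r = 0.0046 m, L = 0.4 m
dP = 23 mmHg = 3066.406 Pa
Q = 3.5471e-04 m^3/s


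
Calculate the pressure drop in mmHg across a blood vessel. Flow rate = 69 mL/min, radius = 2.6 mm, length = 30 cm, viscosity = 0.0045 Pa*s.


dP = 8*mu*L*Q / (pi*r^4)
Q = 69 mL/min = 1.15e-06 m^3/s
dP = 86.5124 Pa = 86.5124 / 133.322 mmHg = 0.6489 mmHg


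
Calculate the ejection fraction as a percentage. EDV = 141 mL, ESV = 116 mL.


SV = EDV - ESV = 141 - 116 = 25 mL
EF = SV/EDV * 100 = 25/141 * 100
EF = 17.73%


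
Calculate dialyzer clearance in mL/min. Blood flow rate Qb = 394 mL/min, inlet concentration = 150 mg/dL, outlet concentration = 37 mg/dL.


K = Qb * (Cb_in - Cb_out) / Cb_in
K = 394 * (150 - 37) / 150
K = 296.8 mL/min


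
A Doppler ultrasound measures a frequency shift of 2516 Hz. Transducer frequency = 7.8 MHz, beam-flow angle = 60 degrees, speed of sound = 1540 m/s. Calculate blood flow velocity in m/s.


v = fd * c / (2 * f0 * cos(theta))
v = 2516 * 1540 / (2 * 7.8000e+06 * cos(60))
v = 0.4967 m/s


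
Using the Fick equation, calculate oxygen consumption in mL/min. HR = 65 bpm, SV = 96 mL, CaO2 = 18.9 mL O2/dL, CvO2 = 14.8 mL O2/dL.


CO = HR*SV = 65*96/1000 = 6.24 L/min
a-v O2 diff = 18.9 - 14.8 = 4.1 mL/dL
VO2 = CO * (CaO2-CvO2) * 10 dL/L
VO2 = 6.24 * 4.1 * 10
VO2 = 255.8 mL/min


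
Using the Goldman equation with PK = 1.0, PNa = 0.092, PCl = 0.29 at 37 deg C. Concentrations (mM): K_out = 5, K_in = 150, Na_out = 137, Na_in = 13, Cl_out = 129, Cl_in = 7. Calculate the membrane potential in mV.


Vm = (RT/F)*ln((PK*Ko + PNa*Nao + PCl*Cli)/(PK*Ki + PNa*Nai + PCl*Clo))
Numer = 19.634, Denom = 188.606
Vm = -60.46 mV


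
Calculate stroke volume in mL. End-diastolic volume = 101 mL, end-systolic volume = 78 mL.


SV = EDV - ESV
SV = 101 - 78
SV = 23 mL


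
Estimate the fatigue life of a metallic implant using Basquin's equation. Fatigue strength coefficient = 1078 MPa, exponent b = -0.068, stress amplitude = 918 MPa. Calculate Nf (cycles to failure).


sigma_a = sigma_f' * (2Nf)^b
2Nf = (sigma_a/sigma_f')^(1/b)
2Nf = (918/1078)^(1/-0.068)
2Nf = 10.619861
Nf = 5.31


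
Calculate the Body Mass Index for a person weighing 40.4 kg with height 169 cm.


BMI = weight / height^2
height = 169 cm = 1.69 m
BMI = 40.4 / 1.69^2
BMI = 14.15 kg/m^2


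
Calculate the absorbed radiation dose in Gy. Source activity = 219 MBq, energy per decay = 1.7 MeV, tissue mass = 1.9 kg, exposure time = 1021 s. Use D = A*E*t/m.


A = 219 MBq = 2.1900e+08 Bq
E = 1.7 MeV = 2.7234e-13 J
D = A*E*t/m = 2.1900e+08*2.7234e-13*1021/1.9
D = 0.03205 Gy


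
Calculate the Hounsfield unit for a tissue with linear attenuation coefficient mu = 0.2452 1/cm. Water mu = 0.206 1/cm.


HU = ((mu_tissue - mu_water) / mu_water) * 1000
HU = ((0.2452 - 0.206) / 0.206) * 1000
HU = 190.3


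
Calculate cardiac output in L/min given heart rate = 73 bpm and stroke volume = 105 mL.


CO = HR * SV
CO = 73 * 105 / 1000
CO = 7.665 L/min


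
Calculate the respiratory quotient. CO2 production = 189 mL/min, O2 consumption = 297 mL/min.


RQ = VCO2 / VO2
RQ = 189 / 297
RQ = 0.6364


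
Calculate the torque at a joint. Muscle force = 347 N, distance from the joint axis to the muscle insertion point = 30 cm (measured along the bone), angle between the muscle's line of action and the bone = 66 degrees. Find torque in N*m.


Torque = F * d * sin(theta)   (moment arm = d*sin(theta))
d = 30 cm = 0.3 m
Torque = 347 * 0.3 * sin(66)
Torque = 95.1 N*m


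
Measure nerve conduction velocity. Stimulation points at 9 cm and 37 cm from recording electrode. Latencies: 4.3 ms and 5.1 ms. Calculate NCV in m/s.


Distance = (37 - 9) / 100 = 0.28 m
dt = (5.1 - 4.3) / 1000 = 8.0000e-04 s
NCV = dist / dt = 350 m/s


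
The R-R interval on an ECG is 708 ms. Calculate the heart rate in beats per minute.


HR = 60 / RR_interval(s)
RR = 708 ms = 0.708 s
HR = 60 / 0.708 = 84.75 bpm


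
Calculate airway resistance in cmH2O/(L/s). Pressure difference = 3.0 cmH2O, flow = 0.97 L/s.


R = dP / flow
R = 3.0 / 0.97
R = 3.093 cmH2O/(L/s)


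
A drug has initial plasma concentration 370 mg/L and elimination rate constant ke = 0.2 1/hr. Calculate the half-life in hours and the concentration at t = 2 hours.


t_half = ln(2) / ke = 0.693147 / 0.2 = 3.466 hr
C(t) = C0 * exp(-ke*t) = 370 * exp(-0.2*2)
C(2) = 248 mg/L


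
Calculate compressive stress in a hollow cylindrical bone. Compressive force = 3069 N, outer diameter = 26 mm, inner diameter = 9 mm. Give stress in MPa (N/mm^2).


A = pi*(r_o^2 - r_i^2)
r_o = 13 mm, r_i = 4.5 mm
A = 467.312 mm^2
sigma = F/A = 3069 / 467.312
sigma = 6.567 MPa


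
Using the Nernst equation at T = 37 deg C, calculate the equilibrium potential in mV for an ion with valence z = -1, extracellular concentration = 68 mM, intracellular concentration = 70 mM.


E = (RT/(zF)) * ln(C_out/C_in)
T = 37 + 273.15 = 310.15 K
E = (8.314 * 310.15 / (-1 * 96485)) * ln(68/70)
E = 0.7747 mV


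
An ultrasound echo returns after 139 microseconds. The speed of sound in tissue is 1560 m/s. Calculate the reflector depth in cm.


depth = c * t / 2
t = 139 us = 1.3900e-04 s
depth = 1560 * 1.3900e-04 / 2
depth = 0.10842 m = 10.842 cm


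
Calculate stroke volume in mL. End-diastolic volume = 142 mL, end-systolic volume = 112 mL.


SV = EDV - ESV
SV = 142 - 112
SV = 30 mL


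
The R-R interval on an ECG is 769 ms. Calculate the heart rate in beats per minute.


HR = 60 / RR_interval(s)
RR = 769 ms = 0.769 s
HR = 60 / 0.769 = 78.02 bpm


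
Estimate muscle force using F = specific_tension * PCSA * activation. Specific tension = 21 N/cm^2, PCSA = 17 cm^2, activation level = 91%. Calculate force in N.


F = sigma * PCSA * activation
F = 21 * 17 * 0.91
F = 324.9 N


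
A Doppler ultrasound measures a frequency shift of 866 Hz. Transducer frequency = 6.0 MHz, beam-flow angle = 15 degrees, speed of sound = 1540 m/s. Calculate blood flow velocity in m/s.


v = fd * c / (2 * f0 * cos(theta))
v = 866 * 1540 / (2 * 6.0000e+06 * cos(15))
v = 0.1151 m/s


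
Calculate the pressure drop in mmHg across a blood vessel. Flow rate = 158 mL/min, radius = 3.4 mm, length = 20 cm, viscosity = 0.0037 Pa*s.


dP = 8*mu*L*Q / (pi*r^4)
Q = 158 mL/min = 2.63333e-06 m^3/s
dP = 37.1331 Pa = 37.1331 / 133.322 mmHg = 0.2785 mmHg


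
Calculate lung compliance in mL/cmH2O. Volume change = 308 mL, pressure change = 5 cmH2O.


C = dV / dP
C = 308 / 5
C = 61.6 mL/cmH2O


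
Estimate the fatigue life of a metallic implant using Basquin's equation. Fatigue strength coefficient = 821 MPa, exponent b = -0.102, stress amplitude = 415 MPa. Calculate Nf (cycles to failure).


sigma_a = sigma_f' * (2Nf)^b
2Nf = (sigma_a/sigma_f')^(1/b)
2Nf = (415/821)^(1/-0.102)
2Nf = 803.25518
Nf = 401.6


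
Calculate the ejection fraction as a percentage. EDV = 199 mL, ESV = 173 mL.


SV = EDV - ESV = 199 - 173 = 26 mL
EF = SV/EDV * 100 = 26/199 * 100
EF = 13.07%


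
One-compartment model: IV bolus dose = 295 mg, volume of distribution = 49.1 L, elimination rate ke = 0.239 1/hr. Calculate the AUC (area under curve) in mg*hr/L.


C0 = Dose/Vd = 295/49.1 = 6.00815 mg/L
AUC = C0/ke = 6.00815/0.239
AUC = 25.14 mg*hr/L


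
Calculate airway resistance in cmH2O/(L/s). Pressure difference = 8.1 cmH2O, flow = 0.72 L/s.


R = dP / flow
R = 8.1 / 0.72
R = 11.25 cmH2O/(L/s)


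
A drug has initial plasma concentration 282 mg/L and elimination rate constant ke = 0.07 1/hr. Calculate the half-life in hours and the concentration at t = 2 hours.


t_half = ln(2) / ke = 0.693147 / 0.07 = 9.902 hr
C(t) = C0 * exp(-ke*t) = 282 * exp(-0.07*2)
C(2) = 245.2 mg/L


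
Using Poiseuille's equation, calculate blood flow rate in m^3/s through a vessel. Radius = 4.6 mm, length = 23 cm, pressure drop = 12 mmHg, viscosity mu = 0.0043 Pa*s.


Q = pi*r^4*dP / (8*mu*L)
r = 0.0046 m, L = 0.23 m
dP = 12 mmHg = 1599.864 Pa
Q = 2.8443e-04 m^3/s


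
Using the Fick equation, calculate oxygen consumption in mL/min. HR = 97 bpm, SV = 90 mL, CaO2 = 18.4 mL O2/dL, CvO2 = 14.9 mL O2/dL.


CO = HR*SV = 97*90/1000 = 8.73 L/min
a-v O2 diff = 18.4 - 14.9 = 3.5 mL/dL
VO2 = CO * (CaO2-CvO2) * 10 dL/L
VO2 = 8.73 * 3.5 * 10
VO2 = 305.5 mL/min


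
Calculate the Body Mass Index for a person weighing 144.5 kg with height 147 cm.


BMI = weight / height^2
height = 147 cm = 1.47 m
BMI = 144.5 / 1.47^2
BMI = 66.87 kg/m^2


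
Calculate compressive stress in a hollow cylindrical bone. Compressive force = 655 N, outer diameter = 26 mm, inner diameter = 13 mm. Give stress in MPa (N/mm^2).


A = pi*(r_o^2 - r_i^2)
r_o = 13 mm, r_i = 6.5 mm
A = 398.197 mm^2
sigma = F/A = 655 / 398.197
sigma = 1.645 MPa


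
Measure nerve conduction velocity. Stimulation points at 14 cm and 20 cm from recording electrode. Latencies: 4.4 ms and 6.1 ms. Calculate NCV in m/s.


Distance = (20 - 14) / 100 = 0.06 m
dt = (6.1 - 4.4) / 1000 = 0.0017 s
NCV = dist / dt = 35.29 m/s


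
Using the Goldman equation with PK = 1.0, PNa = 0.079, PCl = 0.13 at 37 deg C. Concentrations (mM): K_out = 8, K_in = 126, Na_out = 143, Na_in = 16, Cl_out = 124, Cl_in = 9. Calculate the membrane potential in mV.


Vm = (RT/F)*ln((PK*Ko + PNa*Nao + PCl*Cli)/(PK*Ki + PNa*Nai + PCl*Clo))
Numer = 20.467, Denom = 143.384
Vm = -52.03 mV


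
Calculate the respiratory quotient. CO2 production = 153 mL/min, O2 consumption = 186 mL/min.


RQ = VCO2 / VO2
RQ = 153 / 186
RQ = 0.8226


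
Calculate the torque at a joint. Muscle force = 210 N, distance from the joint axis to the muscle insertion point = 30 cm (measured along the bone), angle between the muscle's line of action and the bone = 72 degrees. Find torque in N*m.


Torque = F * d * sin(theta)   (moment arm = d*sin(theta))
d = 30 cm = 0.3 m
Torque = 210 * 0.3 * sin(72)
Torque = 59.92 N*m


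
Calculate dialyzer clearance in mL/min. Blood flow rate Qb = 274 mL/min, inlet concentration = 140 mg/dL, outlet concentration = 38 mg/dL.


K = Qb * (Cb_in - Cb_out) / Cb_in
K = 274 * (140 - 38) / 140
K = 199.6 mL/min


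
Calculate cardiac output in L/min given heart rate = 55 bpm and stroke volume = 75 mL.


CO = HR * SV
CO = 55 * 75 / 1000
CO = 4.125 L/min


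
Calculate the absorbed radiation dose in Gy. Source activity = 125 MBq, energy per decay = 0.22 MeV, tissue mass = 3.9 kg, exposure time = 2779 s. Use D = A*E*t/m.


A = 125 MBq = 1.2500e+08 Bq
E = 0.22 MeV = 3.5244e-14 J
D = A*E*t/m = 1.2500e+08*3.5244e-14*2779/3.9
D = 0.003139 Gy


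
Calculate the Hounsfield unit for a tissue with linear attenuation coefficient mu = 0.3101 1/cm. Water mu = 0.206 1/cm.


HU = ((mu_tissue - mu_water) / mu_water) * 1000
HU = ((0.3101 - 0.206) / 0.206) * 1000
HU = 505.3


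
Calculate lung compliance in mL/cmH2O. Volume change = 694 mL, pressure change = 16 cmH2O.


C = dV / dP
C = 694 / 16
C = 43.38 mL/cmH2O


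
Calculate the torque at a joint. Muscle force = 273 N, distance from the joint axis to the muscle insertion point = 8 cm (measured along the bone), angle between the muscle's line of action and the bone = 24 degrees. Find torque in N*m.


Torque = F * d * sin(theta)   (moment arm = d*sin(theta))
d = 8 cm = 0.08 m
Torque = 273 * 0.08 * sin(24)
Torque = 8.883 N*m


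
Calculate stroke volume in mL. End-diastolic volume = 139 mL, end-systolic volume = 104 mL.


SV = EDV - ESV
SV = 139 - 104
SV = 35 mL


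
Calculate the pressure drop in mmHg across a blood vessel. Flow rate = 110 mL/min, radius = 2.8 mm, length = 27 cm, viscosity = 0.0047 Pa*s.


dP = 8*mu*L*Q / (pi*r^4)
Q = 110 mL/min = 1.83333e-06 m^3/s
dP = 96.3852 Pa = 96.3852 / 133.322 mmHg = 0.723 mmHg


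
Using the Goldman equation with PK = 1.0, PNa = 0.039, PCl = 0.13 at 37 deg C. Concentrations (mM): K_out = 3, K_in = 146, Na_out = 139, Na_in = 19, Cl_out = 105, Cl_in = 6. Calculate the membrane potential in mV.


Vm = (RT/F)*ln((PK*Ko + PNa*Nao + PCl*Cli)/(PK*Ki + PNa*Nai + PCl*Clo))
Numer = 9.201, Denom = 160.391
Vm = -76.39 mV


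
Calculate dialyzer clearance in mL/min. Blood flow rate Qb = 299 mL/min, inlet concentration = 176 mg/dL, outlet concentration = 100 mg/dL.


K = Qb * (Cb_in - Cb_out) / Cb_in
K = 299 * (176 - 100) / 176
K = 129.1 mL/min


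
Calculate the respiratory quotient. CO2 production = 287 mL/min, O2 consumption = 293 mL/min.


RQ = VCO2 / VO2
RQ = 287 / 293
RQ = 0.9795


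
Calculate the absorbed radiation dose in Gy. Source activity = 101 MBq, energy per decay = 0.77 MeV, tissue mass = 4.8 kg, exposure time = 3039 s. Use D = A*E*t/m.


A = 101 MBq = 1.0100e+08 Bq
E = 0.77 MeV = 1.23354e-13 J
D = A*E*t/m = 1.0100e+08*1.23354e-13*3039/4.8
D = 0.007888 Gy


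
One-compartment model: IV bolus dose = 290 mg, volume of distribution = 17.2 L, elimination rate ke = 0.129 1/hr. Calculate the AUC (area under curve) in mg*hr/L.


C0 = Dose/Vd = 290/17.2 = 16.8605 mg/L
AUC = C0/ke = 16.8605/0.129
AUC = 130.7 mg*hr/L


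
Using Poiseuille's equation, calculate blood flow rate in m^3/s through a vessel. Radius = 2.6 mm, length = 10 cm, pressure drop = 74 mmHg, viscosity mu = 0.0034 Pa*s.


Q = pi*r^4*dP / (8*mu*L)
r = 0.0026 m, L = 0.1 m
dP = 74 mmHg = 9865.828 Pa
Q = 5.2072e-04 m^3/s


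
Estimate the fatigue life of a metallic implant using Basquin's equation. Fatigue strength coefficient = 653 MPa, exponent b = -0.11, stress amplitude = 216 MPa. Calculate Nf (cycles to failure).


sigma_a = sigma_f' * (2Nf)^b
2Nf = (sigma_a/sigma_f')^(1/b)
2Nf = (216/653)^(1/-0.11)
2Nf = 23324.535
Nf = 1.166e+04


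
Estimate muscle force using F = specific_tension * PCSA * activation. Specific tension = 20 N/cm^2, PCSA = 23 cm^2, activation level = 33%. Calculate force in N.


F = sigma * PCSA * activation
F = 20 * 23 * 0.33
F = 151.8 N


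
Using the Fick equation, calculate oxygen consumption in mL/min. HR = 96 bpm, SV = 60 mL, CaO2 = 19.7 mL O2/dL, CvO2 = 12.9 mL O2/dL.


CO = HR*SV = 96*60/1000 = 5.76 L/min
a-v O2 diff = 19.7 - 12.9 = 6.8 mL/dL
VO2 = CO * (CaO2-CvO2) * 10 dL/L
VO2 = 5.76 * 6.8 * 10
VO2 = 391.7 mL/min


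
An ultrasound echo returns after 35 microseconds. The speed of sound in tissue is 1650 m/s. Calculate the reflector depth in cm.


depth = c * t / 2
t = 35 us = 3.5000e-05 s
depth = 1650 * 3.5000e-05 / 2
depth = 0.028875 m = 2.8875 cm


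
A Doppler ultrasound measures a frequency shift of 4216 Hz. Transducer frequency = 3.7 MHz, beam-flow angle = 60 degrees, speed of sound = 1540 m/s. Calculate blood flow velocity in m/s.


v = fd * c / (2 * f0 * cos(theta))
v = 4216 * 1540 / (2 * 3.7000e+06 * cos(60))
v = 1.755 m/s


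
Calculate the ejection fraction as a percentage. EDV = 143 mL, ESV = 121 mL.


SV = EDV - ESV = 143 - 121 = 22 mL
EF = SV/EDV * 100 = 22/143 * 100
EF = 15.38%


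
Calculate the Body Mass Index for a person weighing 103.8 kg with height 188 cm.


BMI = weight / height^2
height = 188 cm = 1.88 m
BMI = 103.8 / 1.88^2
BMI = 29.37 kg/m^2


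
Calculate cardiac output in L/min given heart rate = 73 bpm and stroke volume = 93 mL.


CO = HR * SV
CO = 73 * 93 / 1000
CO = 6.789 L/min


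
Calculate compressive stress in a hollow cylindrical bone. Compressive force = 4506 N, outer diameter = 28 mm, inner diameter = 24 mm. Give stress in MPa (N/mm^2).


A = pi*(r_o^2 - r_i^2)
r_o = 14 mm, r_i = 12 mm
A = 163.363 mm^2
sigma = F/A = 4506 / 163.363
sigma = 27.58 MPa


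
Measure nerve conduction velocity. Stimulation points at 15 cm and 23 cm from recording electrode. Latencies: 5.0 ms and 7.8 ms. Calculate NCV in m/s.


Distance = (23 - 15) / 100 = 0.08 m
dt = (7.8 - 5.0) / 1000 = 0.0028 s
NCV = dist / dt = 28.57 m/s


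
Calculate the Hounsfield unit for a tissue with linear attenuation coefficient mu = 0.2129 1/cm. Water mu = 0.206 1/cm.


HU = ((mu_tissue - mu_water) / mu_water) * 1000
HU = ((0.2129 - 0.206) / 0.206) * 1000
HU = 33.5


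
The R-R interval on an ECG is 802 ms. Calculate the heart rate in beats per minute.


HR = 60 / RR_interval(s)
RR = 802 ms = 0.802 s
HR = 60 / 0.802 = 74.81 bpm


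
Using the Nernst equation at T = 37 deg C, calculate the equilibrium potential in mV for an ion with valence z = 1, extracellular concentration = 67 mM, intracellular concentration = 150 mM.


E = (RT/(zF)) * ln(C_out/C_in)
T = 37 + 273.15 = 310.15 K
E = (8.314 * 310.15 / (1 * 96485)) * ln(67/150)
E = -21.54 mV


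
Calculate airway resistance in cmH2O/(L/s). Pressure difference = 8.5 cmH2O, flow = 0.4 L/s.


R = dP / flow
R = 8.5 / 0.4
R = 21.25 cmH2O/(L/s)


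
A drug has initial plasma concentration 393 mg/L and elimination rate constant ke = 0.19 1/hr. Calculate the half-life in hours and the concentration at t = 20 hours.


t_half = ln(2) / ke = 0.693147 / 0.19 = 3.648 hr
C(t) = C0 * exp(-ke*t) = 393 * exp(-0.19*20)
C(20) = 8.792 mg/L


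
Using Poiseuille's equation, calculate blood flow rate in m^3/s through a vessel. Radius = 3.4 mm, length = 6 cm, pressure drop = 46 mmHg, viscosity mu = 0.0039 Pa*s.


Q = pi*r^4*dP / (8*mu*L)
r = 0.0034 m, L = 0.06 m
dP = 46 mmHg = 6132.812 Pa
Q = 0.001375 m^3/s


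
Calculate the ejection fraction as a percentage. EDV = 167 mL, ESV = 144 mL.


SV = EDV - ESV = 167 - 144 = 23 mL
EF = SV/EDV * 100 = 23/167 * 100
EF = 13.77%


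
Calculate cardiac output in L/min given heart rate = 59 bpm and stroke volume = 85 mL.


CO = HR * SV
CO = 59 * 85 / 1000
CO = 5.015 L/min
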